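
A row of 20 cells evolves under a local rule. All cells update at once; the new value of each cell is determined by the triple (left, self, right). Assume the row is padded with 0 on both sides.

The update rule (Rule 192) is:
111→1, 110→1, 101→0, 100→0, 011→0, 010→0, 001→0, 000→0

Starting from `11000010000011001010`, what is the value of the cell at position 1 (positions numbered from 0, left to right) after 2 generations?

0

generation 1: 01000000000001000000
generation 2: 00000000000000000000
position 1 holds 0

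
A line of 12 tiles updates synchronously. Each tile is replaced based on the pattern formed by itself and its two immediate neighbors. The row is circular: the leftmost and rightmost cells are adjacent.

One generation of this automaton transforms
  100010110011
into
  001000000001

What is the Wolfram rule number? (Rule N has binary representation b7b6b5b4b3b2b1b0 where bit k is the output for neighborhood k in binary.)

129

position 11: 111 → 1  (bit 7 = 1)
position 0: 110 → 0  (bit 6 = 0)
position 5: 101 → 0  (bit 5 = 0)
position 1: 100 → 0  (bit 4 = 0)
position 6: 011 → 0  (bit 3 = 0)
position 4: 010 → 0  (bit 2 = 0)
position 3: 001 → 0  (bit 1 = 0)
position 2: 000 → 1  (bit 0 = 1)
bits b7..b0 = 10000001 = 129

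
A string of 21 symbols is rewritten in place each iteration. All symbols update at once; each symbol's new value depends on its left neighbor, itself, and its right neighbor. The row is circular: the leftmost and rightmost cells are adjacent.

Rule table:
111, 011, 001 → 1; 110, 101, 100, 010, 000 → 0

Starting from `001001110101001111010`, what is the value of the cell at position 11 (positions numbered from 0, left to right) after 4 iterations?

1

010011100000011110000
100111000000111100000
001110000001111000001
011100000011110000010
position 11 holds 1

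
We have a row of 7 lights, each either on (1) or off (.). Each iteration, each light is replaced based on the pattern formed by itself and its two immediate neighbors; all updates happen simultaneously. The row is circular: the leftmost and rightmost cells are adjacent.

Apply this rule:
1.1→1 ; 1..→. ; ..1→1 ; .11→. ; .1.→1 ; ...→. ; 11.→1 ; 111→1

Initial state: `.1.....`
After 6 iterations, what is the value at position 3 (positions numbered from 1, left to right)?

11.....
.1....1
11...11
11..1.1
11.111.
.11.111
position 3 holds 1

1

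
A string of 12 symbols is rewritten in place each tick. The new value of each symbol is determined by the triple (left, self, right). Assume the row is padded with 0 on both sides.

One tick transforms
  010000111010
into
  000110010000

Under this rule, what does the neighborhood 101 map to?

0

At position 9 the neighborhood is 101; the next row has 0 there.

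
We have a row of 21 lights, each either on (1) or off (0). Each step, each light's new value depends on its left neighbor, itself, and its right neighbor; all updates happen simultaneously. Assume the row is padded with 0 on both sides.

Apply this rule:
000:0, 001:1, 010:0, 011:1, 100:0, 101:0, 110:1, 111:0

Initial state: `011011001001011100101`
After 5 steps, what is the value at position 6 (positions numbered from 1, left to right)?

step 1: 111011010010010101000
step 2: 101011000100100000000
step 3: 000011001001000000000
step 4: 000111010010000000000
step 5: 001101000100000000000
position 6 holds 1

1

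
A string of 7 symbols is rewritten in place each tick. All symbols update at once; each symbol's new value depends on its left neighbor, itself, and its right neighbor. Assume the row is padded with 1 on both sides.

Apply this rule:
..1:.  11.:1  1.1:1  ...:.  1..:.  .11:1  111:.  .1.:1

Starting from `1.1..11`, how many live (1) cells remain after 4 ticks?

3

111..1.
..1..11
..1..1.
..1..11
count of 1: 3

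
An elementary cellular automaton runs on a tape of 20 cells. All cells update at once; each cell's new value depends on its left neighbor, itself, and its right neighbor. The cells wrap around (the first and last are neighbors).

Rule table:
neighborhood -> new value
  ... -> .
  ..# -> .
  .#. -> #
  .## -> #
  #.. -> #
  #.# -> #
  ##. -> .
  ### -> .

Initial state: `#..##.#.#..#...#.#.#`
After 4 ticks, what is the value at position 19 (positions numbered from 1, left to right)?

.

.#.#.#####.##..#####
######....##.#.#....
#.....#...#.#####...
##....##..###....#..
position 19 holds .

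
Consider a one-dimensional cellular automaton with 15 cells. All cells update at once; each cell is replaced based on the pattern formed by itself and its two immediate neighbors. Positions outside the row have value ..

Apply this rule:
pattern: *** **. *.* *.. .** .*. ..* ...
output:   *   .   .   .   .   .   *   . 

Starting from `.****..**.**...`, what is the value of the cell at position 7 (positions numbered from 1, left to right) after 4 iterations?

*.**..*........
.....*.........
....*..........
...*...........
position 7 holds .

.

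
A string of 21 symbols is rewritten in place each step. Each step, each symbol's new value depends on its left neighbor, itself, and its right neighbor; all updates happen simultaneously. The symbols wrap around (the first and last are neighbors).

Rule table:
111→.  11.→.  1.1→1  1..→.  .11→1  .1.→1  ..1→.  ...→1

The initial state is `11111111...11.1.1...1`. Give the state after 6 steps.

.........1.1.1111.1.1
.1111111.11111...1111
11......11.....1.1...
1..1111.1..111.111.1.
1..1...11..1..11..111
...1.1.1...1..1...1..

...1.1.1...1..1...1..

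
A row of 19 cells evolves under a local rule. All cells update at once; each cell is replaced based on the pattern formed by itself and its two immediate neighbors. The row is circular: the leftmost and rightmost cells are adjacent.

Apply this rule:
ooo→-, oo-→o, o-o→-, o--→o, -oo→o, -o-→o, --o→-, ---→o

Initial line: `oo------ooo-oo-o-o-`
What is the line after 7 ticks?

o-o-o-o-o-o-oo-o-o-

ooooooo-o-o-oo-o-o-
o-----o-o-o-oo-o-o-
ooooo-o-o-o-oo-o-o-
o---o-o-o-o-oo-o-o-
ooo-o-o-o-o-oo-o-o-
o-o-o-o-o-o-oo-o-o-
o-o-o-o-o-o-oo-o-o-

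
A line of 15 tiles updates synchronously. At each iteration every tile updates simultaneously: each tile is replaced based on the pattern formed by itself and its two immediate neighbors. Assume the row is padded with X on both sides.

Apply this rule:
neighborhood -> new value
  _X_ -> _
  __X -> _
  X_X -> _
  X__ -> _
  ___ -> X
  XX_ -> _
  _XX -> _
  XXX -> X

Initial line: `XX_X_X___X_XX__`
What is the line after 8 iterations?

X______X_______
__XXXX___XXXXX_
___XX__X__XXX__
_X_________X___
___XXXXXXX___X_
_X__XXXXX__X___
_____XXX_____X_
_XXX__X__XXX___

_XXX__X__XXX___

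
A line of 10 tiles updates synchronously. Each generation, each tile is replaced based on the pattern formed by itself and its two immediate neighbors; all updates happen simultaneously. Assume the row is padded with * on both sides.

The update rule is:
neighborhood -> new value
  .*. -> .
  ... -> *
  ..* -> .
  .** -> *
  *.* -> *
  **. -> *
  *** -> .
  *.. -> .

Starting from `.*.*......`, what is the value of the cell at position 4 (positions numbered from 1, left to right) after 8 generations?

*.*..****.
**...*..**
.*.*....*.
*.*..**..*
**...**..*
.*.*.**..*
*.*.***..*
**.**.*..*
position 4 holds *

*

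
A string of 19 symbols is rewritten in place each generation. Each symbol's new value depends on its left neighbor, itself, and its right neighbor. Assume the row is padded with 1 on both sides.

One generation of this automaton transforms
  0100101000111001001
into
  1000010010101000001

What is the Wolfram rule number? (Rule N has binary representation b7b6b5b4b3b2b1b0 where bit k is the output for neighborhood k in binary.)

position 11: 111 → 0  (bit 7 = 0)
position 12: 110 → 1  (bit 6 = 1)
position 0: 101 → 1  (bit 5 = 1)
position 2: 100 → 0  (bit 4 = 0)
position 10: 011 → 1  (bit 3 = 1)
position 1: 010 → 0  (bit 2 = 0)
position 3: 001 → 0  (bit 1 = 0)
position 8: 000 → 1  (bit 0 = 1)
bits b7..b0 = 01101001 = 105

105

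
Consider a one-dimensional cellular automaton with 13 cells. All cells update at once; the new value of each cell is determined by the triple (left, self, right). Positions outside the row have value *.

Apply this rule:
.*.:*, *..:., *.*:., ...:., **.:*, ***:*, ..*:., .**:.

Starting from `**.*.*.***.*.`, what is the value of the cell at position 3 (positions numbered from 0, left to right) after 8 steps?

**.*.*..**.*.
**.*.*...*.*.
**.*.*...*.*.  (fixed point — unchanged through step 8)
position 3 holds *

*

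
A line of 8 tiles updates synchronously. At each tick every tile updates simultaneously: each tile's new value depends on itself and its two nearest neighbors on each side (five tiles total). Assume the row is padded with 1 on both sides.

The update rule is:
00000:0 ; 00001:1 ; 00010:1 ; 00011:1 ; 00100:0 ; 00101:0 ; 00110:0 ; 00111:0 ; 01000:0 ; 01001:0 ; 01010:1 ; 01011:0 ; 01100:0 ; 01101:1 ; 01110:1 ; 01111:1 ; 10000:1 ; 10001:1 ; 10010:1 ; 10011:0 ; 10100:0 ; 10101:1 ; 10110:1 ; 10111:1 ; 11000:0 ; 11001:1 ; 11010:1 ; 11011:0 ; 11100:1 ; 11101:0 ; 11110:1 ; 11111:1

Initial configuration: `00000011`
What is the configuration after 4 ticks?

01001101
10000101
10111001
00111100

00111100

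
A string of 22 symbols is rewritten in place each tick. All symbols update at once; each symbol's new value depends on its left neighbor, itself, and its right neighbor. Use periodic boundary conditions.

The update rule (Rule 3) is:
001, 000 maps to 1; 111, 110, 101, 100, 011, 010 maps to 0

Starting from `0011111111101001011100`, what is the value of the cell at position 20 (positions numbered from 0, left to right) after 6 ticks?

1100000000000010000001
0001111111111100111110
1110000000000001000000
0000111111111110011111
0111000000000000100000
1000011111111111001111
position 20 holds 1

1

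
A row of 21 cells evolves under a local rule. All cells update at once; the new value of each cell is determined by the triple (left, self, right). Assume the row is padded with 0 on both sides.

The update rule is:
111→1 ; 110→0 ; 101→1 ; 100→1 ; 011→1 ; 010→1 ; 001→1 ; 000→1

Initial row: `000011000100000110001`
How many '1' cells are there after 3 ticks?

111110111111111101111
111101111111111011110
111011111111110111101
count of 1: 18

18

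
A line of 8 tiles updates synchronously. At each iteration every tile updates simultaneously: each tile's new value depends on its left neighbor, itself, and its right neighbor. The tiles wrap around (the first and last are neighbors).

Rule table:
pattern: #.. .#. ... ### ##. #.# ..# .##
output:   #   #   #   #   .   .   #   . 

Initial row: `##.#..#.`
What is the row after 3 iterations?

##......

...####.
###.##.#
##......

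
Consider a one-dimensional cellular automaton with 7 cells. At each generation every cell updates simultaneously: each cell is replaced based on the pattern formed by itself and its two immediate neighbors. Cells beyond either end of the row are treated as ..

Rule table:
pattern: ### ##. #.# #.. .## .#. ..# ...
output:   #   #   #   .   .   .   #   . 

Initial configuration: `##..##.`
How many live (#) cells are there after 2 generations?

.#.#.#.
#.#.#..
count of #: 3

3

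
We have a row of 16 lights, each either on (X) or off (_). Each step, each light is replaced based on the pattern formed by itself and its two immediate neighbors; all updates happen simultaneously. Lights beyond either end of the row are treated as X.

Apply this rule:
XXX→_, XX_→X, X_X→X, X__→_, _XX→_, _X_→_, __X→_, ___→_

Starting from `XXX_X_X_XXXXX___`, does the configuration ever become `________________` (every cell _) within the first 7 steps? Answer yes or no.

yes

step 1: __XX_X_X____X___
step 2: ___XX_X_________
step 3: ____XX__________
step 4: _____X__________
step 5: ________________
all cells are _ at step 5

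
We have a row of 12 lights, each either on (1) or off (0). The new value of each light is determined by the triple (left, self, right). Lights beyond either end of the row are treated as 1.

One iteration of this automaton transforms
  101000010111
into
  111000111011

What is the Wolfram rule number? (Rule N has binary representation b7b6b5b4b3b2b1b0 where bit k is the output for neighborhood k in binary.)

position 10: 111 → 1  (bit 7 = 1)
position 0: 110 → 1  (bit 6 = 1)
position 1: 101 → 1  (bit 5 = 1)
position 3: 100 → 0  (bit 4 = 0)
position 9: 011 → 0  (bit 3 = 0)
position 2: 010 → 1  (bit 2 = 1)
position 6: 001 → 1  (bit 1 = 1)
position 4: 000 → 0  (bit 0 = 0)
bits b7..b0 = 11100110 = 230

230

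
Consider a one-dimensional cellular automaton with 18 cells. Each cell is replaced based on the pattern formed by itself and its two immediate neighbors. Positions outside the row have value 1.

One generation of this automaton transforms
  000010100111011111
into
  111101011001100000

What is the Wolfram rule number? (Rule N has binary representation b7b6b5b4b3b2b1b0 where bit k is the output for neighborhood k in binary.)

115

position 10: 111 → 0  (bit 7 = 0)
position 11: 110 → 1  (bit 6 = 1)
position 5: 101 → 1  (bit 5 = 1)
position 0: 100 → 1  (bit 4 = 1)
position 9: 011 → 0  (bit 3 = 0)
position 4: 010 → 0  (bit 2 = 0)
position 3: 001 → 1  (bit 1 = 1)
position 1: 000 → 1  (bit 0 = 1)
bits b7..b0 = 01110011 = 115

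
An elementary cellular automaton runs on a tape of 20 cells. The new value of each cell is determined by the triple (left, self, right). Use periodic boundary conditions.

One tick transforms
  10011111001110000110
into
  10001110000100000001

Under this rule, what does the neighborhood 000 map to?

At position 14 the neighborhood is 000; the next row has 0 there.

0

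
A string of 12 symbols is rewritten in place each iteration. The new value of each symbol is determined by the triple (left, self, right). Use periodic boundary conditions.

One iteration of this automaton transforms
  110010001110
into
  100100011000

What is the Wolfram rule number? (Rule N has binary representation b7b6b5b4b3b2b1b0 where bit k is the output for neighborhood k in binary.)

10

position 9: 111 → 0  (bit 7 = 0)
position 1: 110 → 0  (bit 6 = 0)
position 11: 101 → 0  (bit 5 = 0)
position 2: 100 → 0  (bit 4 = 0)
position 0: 011 → 1  (bit 3 = 1)
position 4: 010 → 0  (bit 2 = 0)
position 3: 001 → 1  (bit 1 = 1)
position 6: 000 → 0  (bit 0 = 0)
bits b7..b0 = 00001010 = 10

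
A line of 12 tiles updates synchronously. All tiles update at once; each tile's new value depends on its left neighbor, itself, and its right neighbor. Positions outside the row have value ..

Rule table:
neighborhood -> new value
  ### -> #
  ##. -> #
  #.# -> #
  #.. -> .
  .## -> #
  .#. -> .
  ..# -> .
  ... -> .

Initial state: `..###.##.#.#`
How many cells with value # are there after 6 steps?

8

step 1: ..#######.#.
step 2: ..########..
step 3: ..########..  (fixed point — unchanged through step 6)
count of #: 8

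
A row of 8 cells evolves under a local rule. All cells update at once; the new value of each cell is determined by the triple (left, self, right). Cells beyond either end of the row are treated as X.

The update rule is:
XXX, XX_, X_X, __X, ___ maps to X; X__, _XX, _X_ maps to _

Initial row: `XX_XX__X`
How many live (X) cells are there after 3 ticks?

XXX_X_X_
XXXX_X_X
XXXXX_X_
count of X: 6

6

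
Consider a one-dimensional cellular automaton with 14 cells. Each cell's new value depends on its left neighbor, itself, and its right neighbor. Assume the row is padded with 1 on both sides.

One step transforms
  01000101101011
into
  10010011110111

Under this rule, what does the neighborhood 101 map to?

1

At position 0 the neighborhood is 101; the next row has 1 there.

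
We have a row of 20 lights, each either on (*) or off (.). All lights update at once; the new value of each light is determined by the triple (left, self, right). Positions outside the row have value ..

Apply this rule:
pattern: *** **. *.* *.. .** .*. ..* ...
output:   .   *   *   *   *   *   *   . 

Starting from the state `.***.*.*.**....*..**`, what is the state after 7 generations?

*****.....**.....***

generation 1: **.*********..******
generation 2: ****.......****....*
generation 3: *..**.....**..**..**
generation 4: ******...***********
generation 5: *....**.**.........*
generation 6: **..*******.......**
generation 7: *****.....**.....***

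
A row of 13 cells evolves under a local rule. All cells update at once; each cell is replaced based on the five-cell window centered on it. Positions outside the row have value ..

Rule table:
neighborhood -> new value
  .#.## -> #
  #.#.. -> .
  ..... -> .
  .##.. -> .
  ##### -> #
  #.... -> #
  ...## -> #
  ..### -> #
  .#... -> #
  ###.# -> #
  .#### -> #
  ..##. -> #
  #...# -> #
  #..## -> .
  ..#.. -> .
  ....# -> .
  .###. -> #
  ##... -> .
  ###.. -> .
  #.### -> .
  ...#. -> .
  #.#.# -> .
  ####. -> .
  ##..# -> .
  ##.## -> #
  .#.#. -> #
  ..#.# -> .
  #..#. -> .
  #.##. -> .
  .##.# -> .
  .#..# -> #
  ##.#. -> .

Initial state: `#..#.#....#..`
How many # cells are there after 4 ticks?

.#..#.##...##
..#..#...###.
...#..#####..
....#.###...#
count of #: 5

5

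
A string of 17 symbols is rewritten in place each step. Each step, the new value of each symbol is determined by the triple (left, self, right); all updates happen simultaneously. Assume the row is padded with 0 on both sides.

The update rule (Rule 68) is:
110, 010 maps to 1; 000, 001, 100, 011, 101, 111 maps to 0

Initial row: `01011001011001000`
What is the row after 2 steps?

01001001001001000

step 1: 01001001001001000
step 2: 01001001001001000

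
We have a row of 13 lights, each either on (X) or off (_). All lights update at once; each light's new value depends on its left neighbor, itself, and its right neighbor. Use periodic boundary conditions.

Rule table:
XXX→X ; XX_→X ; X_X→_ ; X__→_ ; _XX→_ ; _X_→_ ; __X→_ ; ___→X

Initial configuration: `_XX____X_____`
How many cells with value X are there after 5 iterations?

5

__X_XX___XXXX
_____X_X__XXX
_XXX_______XX
__XX_XXXXX__X
___X__XXXX___
count of X: 5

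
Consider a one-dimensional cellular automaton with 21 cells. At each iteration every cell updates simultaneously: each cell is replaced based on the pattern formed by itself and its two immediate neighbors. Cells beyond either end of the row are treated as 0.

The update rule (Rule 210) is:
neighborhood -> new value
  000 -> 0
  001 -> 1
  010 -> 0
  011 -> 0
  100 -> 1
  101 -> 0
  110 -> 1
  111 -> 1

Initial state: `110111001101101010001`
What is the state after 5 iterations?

010011110100100001010
101101110011010010001
000100111101001101010
001011011100110100001
010001001111010010010

010001001111010010010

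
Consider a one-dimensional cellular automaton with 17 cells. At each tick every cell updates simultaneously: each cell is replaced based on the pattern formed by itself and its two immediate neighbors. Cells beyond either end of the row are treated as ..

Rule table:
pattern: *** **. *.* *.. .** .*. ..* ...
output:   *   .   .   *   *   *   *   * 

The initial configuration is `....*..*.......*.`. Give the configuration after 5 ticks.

*************.***

*****************
****************.
***************.*
**************..*
*************.***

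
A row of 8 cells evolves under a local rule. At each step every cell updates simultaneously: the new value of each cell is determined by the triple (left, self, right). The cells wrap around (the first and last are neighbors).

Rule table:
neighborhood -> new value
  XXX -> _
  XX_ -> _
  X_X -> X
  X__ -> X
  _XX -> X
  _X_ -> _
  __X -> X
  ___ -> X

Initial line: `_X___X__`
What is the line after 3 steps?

X_XXX_XX
_XX__XX_
XX_XXX_X

XX_XXX_X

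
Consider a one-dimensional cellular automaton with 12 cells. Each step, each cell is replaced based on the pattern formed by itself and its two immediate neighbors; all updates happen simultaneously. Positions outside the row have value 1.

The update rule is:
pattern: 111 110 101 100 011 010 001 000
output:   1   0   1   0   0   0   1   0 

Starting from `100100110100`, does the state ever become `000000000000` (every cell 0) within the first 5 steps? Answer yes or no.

no

001001001001
010010010010
100100100101
001001001010
010010010101
step 5 is 010010010101, still not uniform 0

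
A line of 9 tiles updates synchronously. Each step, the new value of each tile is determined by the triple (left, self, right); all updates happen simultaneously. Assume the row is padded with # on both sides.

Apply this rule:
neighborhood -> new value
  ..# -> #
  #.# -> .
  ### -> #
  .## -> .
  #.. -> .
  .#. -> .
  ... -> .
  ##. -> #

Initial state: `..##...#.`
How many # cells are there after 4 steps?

2

step 1: .#.#..#..
step 2: .....#..#
step 3: ....#..#.
step 4: ...#..#..
count of #: 2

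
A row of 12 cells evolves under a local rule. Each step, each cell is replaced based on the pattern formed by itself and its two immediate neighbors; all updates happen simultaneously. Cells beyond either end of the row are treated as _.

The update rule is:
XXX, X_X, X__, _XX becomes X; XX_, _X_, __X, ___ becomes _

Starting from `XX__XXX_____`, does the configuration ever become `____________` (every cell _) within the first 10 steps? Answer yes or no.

no

X_X_XX_X____
_X_XX_X_X___
__XX_X_X_X__
__X_X_X_X_X_
___X_X_X_X_X
____X_X_X_X_
_____X_X_X_X
______X_X_X_
_______X_X_X
________X_X_
step 10 is ________X_X_, still not uniform _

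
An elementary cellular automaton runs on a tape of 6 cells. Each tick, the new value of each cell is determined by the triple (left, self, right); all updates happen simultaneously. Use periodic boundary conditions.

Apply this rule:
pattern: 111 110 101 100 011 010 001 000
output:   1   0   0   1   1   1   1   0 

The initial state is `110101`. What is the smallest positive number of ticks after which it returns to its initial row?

tick 1: 100101
tick 2: 011101
tick 3: 011001
tick 4: 010111
tick 5: 010110
tick 6: 110101

6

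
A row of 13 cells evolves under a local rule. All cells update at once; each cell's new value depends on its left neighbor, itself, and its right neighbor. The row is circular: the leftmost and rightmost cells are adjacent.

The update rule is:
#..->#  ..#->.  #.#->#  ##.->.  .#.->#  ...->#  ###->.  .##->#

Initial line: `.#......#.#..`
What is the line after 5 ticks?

...##.#...#.#

.######.#####
##.....##....
#.####.#.###.
###...####..#
...##.#...#.#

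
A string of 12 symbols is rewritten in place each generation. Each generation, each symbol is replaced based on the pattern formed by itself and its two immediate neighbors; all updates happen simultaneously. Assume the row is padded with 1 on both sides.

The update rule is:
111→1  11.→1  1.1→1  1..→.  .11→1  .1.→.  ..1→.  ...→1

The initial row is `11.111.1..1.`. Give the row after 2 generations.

1111111.11.1

1111111....1
1111111.11.1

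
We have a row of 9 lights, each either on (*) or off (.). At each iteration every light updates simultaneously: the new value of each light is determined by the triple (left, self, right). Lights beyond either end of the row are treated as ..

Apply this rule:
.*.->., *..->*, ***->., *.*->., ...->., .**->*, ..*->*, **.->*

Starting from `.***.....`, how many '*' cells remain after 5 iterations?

**.**....
**.***...
**.*.**..
**...***.
***.**.**
count of *: 7

7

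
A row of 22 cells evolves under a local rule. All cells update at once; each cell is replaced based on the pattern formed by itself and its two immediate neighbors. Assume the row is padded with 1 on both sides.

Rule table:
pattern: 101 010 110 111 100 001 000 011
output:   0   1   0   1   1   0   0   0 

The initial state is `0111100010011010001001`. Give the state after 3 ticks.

0100000100110000110010

tick 1: 0011010011000011001100
tick 2: 1000011000100000100010
tick 3: 0100000100110000110010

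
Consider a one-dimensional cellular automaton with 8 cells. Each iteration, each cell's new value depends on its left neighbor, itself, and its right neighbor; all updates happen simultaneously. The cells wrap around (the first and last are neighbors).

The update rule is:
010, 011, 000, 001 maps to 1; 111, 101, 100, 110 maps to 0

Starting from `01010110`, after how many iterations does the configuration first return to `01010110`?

11010100
10010101
00110101
01100101
01001101
01011001
01010011
01010110

8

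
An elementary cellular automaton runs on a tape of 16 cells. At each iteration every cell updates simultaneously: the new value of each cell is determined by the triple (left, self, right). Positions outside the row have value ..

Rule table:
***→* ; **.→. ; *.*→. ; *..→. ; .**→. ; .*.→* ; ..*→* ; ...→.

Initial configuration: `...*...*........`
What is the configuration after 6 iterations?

.*..............

..**..**........
.*...*..........
**..**..........
...*............
..**............
.*..............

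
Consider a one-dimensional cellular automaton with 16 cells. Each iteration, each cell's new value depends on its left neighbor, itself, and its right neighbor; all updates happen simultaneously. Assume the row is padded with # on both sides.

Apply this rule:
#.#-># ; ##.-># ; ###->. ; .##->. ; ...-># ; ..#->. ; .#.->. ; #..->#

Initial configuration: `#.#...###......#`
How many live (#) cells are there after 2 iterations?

7

iteration 1: ##.##...######..
iteration 2: .##.###......##.
count of #: 7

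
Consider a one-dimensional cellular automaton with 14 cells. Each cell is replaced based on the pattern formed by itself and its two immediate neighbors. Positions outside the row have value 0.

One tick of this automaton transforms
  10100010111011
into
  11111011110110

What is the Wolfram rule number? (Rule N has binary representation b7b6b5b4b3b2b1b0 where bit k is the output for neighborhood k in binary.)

189

position 9: 111 → 1  (bit 7 = 1)
position 10: 110 → 0  (bit 6 = 0)
position 1: 101 → 1  (bit 5 = 1)
position 3: 100 → 1  (bit 4 = 1)
position 8: 011 → 1  (bit 3 = 1)
position 0: 010 → 1  (bit 2 = 1)
position 5: 001 → 0  (bit 1 = 0)
position 4: 000 → 1  (bit 0 = 1)
bits b7..b0 = 10111101 = 189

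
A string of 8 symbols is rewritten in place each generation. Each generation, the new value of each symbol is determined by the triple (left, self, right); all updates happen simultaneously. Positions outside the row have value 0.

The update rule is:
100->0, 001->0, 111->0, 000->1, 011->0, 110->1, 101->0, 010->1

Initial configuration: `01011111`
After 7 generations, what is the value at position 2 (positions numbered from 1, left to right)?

01000001
01011101
01000101
01010101
01010101  (fixed point — unchanged through generation 7)
position 2 holds 1

1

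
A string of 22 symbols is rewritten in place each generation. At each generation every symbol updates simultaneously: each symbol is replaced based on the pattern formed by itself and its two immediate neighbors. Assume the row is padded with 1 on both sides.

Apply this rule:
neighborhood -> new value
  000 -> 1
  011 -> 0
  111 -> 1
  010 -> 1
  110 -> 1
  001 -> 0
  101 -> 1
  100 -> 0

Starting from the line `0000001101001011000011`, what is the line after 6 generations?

0111100111001101011001
1011100011000111101000
1101101001010011111010
1110111001110001111111
1111011000110100111111
1111101010011100011111

1111101010011100011111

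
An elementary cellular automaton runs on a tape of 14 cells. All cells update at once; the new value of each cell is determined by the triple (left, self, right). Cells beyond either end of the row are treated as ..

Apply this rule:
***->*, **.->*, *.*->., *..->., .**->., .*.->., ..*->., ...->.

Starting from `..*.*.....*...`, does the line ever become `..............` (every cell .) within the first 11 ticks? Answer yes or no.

yes

..............
all cells are . at tick 1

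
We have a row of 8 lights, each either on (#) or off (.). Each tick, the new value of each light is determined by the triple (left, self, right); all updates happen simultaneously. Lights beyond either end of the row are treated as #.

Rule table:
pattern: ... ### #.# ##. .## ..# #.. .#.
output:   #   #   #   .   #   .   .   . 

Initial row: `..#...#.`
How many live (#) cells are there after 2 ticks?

3

....#..#
.##....#
count of #: 3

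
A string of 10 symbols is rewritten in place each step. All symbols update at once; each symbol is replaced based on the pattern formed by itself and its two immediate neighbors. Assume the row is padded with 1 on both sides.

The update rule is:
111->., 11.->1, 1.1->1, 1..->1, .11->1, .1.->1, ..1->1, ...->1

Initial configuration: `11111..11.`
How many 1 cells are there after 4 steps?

step 1: ....111111
step 2: 11111.....
step 3: ....111111  (repeats step 1; period 2)
step 4: 11111.....
count of 1: 5

5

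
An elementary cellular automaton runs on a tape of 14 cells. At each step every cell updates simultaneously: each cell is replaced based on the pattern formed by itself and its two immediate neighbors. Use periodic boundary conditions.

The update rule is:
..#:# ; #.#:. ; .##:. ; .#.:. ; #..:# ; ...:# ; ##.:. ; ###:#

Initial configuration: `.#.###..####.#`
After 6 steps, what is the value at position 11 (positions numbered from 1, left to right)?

step 1: ....#.##.##...
step 2: ####.......###
step 3: ###.#######.##
step 4: ##...#####...#
step 5: #.###.###.###.
step 6: ...#...#...#..
position 11 holds .

.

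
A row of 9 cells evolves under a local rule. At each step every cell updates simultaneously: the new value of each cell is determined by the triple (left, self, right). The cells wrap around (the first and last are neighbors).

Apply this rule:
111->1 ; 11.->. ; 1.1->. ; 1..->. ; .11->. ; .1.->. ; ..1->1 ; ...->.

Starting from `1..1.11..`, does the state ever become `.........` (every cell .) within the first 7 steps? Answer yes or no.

no

..1.....1
.1.....1.
1.....1..
.....1..1
....1..1.
...1..1..
..1..1...
step 7 is ..1..1..., still not uniform .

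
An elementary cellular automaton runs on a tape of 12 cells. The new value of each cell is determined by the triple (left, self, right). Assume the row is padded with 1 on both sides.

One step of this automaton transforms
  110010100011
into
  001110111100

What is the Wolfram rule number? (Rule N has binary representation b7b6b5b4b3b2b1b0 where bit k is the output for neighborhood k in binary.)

position 0: 111 → 0  (bit 7 = 0)
position 1: 110 → 0  (bit 6 = 0)
position 5: 101 → 0  (bit 5 = 0)
position 2: 100 → 1  (bit 4 = 1)
position 10: 011 → 0  (bit 3 = 0)
position 4: 010 → 1  (bit 2 = 1)
position 3: 001 → 1  (bit 1 = 1)
position 8: 000 → 1  (bit 0 = 1)
bits b7..b0 = 00010111 = 23

23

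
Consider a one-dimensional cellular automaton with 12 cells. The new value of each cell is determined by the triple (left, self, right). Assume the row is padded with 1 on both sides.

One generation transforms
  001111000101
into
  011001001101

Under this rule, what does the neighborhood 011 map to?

1

At position 2 the neighborhood is 011; the next row has 1 there.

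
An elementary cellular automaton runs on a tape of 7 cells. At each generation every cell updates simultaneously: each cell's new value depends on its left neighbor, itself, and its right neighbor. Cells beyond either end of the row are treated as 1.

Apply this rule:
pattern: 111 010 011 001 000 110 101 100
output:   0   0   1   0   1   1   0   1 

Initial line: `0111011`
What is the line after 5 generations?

generation 1: 0101010
generation 2: 0000000
generation 3: 1111110
generation 4: 0000010
generation 5: 1111000

1111000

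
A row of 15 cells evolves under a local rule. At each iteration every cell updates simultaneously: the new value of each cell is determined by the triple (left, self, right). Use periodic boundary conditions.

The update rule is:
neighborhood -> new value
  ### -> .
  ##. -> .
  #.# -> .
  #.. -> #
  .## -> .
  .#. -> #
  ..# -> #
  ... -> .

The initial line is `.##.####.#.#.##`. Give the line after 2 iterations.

........##.##..

iteration 1: .........#.#...
iteration 2: ........##.##..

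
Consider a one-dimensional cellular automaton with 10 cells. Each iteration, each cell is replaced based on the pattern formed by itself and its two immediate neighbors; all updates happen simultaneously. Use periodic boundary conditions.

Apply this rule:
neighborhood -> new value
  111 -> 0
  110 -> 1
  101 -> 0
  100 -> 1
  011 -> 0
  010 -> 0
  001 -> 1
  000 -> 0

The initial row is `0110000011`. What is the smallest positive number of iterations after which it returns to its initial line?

0011000101
1101101000
0100100101
0011011000
0101001100
1000110110
0101010010
1000001101
1100010100
0110100011
0010010101
1101100000
0100110001
0011011010
0101001001
0000110110
0001010011
1010001101
1001010100
0110000011

20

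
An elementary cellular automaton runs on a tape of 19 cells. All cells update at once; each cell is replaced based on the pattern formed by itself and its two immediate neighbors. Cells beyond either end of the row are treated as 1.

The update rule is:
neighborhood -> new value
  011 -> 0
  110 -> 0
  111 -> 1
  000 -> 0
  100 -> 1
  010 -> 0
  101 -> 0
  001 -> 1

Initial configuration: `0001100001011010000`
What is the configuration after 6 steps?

1010010010000001001
0001101101000010110
1010000000100100000
0001000001011010001
1010100010000001010
0000010101000010000

0000010101000010000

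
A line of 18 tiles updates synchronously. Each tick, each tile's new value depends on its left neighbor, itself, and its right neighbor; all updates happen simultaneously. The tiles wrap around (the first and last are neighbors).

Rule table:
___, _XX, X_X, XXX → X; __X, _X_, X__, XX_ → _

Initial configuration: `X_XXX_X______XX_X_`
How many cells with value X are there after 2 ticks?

10

tick 1: _XXX_X__XXXX_X_X_X
tick 2: XXX_X___XXX_X_X_X_
count of X: 10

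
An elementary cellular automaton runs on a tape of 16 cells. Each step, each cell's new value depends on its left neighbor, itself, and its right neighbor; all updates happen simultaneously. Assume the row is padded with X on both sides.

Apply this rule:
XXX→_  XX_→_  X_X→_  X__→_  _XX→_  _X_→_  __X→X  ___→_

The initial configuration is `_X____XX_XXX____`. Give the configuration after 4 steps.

__X_________X__X

step 1: _____X_________X
step 2: ____X_________X_
step 3: ___X_________X__
step 4: __X_________X__X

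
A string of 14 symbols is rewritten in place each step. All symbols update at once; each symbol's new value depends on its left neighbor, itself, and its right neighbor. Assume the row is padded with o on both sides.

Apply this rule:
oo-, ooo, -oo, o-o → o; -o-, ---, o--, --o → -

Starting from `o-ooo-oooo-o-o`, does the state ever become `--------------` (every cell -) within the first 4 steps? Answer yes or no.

step 1: ooooooooooo-oo
step 2: oooooooooooooo
step 3: oooooooooooooo  (fixed point — unchanged through step 4)
step 4 is oooooooooooooo, still not uniform -

no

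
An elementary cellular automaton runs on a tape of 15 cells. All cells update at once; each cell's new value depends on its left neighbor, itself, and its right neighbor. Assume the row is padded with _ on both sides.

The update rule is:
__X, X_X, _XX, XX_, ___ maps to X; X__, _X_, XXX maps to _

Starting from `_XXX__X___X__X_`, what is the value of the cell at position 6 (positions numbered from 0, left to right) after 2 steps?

_

step 1: XX_X_X__XX__X__
step 2: XXX_X__XXX_X__X
position 6 holds _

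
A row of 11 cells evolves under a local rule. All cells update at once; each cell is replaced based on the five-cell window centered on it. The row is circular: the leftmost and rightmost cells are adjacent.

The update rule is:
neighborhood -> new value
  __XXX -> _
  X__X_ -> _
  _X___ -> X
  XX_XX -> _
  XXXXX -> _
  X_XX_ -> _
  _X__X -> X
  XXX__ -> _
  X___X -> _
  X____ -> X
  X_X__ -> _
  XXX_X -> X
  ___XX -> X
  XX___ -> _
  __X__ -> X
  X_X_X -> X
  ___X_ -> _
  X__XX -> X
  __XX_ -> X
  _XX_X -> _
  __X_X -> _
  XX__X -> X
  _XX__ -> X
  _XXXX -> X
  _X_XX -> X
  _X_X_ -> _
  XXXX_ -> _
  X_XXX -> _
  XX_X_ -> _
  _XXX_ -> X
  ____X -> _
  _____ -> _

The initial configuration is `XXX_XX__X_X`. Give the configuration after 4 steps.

_XX__XX___X

step 1: X_X__XX__X_
step 2: X__XXXXX___
step 3: XXX_X______
step 4: _XX__XX___X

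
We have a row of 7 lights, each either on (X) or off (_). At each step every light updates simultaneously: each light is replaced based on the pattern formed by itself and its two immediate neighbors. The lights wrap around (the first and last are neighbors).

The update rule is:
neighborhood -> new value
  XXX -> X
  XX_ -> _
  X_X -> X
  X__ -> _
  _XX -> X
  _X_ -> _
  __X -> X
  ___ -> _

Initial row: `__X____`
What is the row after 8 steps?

_X_____
X______
______X
_____X_
____X__
___X___
__X____  (repeats step 0; period 7)
step 8: _X_____

_X_____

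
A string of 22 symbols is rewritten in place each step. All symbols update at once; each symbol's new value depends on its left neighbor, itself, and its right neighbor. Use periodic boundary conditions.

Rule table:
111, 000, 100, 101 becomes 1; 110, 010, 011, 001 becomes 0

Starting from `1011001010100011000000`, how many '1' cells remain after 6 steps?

8

0100100101011000111110
0010010010100110011101
1001001001010001001010
0100100100101100100101
1010010010010010010010
0101001001001001001001
count of 1: 8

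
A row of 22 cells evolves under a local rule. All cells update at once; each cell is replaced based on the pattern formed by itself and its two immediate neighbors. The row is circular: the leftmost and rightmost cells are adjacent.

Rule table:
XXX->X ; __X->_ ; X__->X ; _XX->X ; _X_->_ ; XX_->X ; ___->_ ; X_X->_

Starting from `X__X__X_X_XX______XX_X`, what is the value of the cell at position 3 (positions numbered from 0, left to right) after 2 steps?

XX__X_____XXX_____XX_X
XXX__X____XXXX____XX_X
position 3 holds _

_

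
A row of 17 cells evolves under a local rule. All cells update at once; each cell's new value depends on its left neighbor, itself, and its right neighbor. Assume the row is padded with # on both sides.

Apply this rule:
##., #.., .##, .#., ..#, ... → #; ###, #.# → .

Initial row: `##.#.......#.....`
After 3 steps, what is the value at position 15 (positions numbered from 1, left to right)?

step 1: .#.##############
step 2: .#.#.............
step 3: .#.##############
position 15 holds #

#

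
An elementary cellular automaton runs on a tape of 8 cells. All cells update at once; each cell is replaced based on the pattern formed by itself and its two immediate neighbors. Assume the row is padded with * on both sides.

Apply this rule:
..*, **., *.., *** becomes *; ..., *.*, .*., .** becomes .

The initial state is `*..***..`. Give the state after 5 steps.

*******.

***.****
***..***
*****.**
*****..*
*******.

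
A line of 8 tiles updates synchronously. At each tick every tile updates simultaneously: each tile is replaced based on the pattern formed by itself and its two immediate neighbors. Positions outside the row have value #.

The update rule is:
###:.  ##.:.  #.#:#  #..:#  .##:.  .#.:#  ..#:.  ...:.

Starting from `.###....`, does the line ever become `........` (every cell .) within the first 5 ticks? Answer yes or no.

no

#...#...
.#..##..
###...#.
...#..##
#..##...
tick 5 is #..##..., still not uniform .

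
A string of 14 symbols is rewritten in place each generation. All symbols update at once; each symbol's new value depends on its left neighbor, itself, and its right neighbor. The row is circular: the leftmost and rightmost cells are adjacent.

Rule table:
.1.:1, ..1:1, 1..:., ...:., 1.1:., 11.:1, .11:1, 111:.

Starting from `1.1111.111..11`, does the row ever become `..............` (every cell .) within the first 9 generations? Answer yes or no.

generation 1: 1.1..1.1.1.11.
generation 2: 1.1.11.1.1.11.
generation 3: 1.1.11.1.1.11.  (fixed point — unchanged through generation 9)
generation 9 is 1.1.11.1.1.11., still not uniform .

no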